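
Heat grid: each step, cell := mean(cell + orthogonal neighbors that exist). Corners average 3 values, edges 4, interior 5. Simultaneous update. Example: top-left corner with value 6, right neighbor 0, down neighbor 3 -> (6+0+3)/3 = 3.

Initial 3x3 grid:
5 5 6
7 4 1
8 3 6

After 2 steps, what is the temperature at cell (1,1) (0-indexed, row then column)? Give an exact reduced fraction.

Step 1: cell (1,1) = 4
Step 2: cell (1,1) = 49/10
Full grid after step 2:
  50/9 14/3 53/12
  65/12 49/10 187/48
  23/4 223/48 77/18

Answer: 49/10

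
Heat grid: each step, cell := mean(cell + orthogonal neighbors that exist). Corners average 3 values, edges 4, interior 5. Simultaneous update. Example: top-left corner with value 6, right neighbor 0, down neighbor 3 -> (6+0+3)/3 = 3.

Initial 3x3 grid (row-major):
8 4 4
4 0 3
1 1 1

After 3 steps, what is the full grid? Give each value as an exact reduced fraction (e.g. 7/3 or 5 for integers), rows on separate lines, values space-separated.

After step 1:
  16/3 4 11/3
  13/4 12/5 2
  2 3/4 5/3
After step 2:
  151/36 77/20 29/9
  779/240 62/25 73/30
  2 409/240 53/36
After step 3:
  8129/2160 1031/300 1711/540
  42913/14400 2057/750 8647/3600
  139/60 27563/14400 4039/2160

Answer: 8129/2160 1031/300 1711/540
42913/14400 2057/750 8647/3600
139/60 27563/14400 4039/2160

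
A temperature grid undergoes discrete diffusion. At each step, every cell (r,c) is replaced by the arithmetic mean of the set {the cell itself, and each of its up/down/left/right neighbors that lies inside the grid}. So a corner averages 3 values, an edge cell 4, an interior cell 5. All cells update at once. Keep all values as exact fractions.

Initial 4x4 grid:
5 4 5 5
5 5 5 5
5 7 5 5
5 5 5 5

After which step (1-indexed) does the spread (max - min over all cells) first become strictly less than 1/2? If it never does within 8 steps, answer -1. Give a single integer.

Step 1: max=11/2, min=14/3, spread=5/6
Step 2: max=27/5, min=173/36, spread=107/180
Step 3: max=1271/240, min=17633/3600, spread=179/450
  -> spread < 1/2 first at step 3
Step 4: max=1139/216, min=35621/7200, spread=7037/21600
Step 5: max=847877/162000, min=322267/64800, spread=84419/324000
Step 6: max=2535311/486000, min=32355983/6480000, spread=4344491/19440000
Step 7: max=757181987/145800000, min=292003519/58320000, spread=54346379/291600000
Step 8: max=226475843/43740000, min=43922201591/8748000000, spread=1372967009/8748000000

Answer: 3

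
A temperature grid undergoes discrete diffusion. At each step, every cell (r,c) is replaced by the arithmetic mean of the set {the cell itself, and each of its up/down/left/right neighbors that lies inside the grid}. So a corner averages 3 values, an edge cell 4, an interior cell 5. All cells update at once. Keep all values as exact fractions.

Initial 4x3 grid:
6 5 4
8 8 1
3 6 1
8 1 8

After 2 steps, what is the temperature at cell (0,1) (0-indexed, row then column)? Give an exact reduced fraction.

Answer: 1261/240

Derivation:
Step 1: cell (0,1) = 23/4
Step 2: cell (0,1) = 1261/240
Full grid after step 2:
  55/9 1261/240 151/36
  733/120 249/50 493/120
  203/40 127/25 439/120
  16/3 1013/240 157/36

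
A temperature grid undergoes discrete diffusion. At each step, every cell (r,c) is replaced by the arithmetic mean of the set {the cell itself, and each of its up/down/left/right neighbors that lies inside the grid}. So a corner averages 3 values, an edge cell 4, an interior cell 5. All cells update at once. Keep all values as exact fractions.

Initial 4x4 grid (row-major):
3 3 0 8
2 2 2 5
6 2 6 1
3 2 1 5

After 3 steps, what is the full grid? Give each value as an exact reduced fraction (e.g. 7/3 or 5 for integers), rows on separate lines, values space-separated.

Answer: 5767/2160 20023/7200 22511/7200 785/216
10559/3600 16609/6000 9703/3000 25151/7200
10751/3600 929/300 17777/6000 4987/1440
1729/540 10271/3600 2243/720 6599/2160

Derivation:
After step 1:
  8/3 2 13/4 13/3
  13/4 11/5 3 4
  13/4 18/5 12/5 17/4
  11/3 2 7/2 7/3
After step 2:
  95/36 607/240 151/48 139/36
  341/120 281/100 297/100 187/48
  413/120 269/100 67/20 779/240
  107/36 383/120 307/120 121/36
After step 3:
  5767/2160 20023/7200 22511/7200 785/216
  10559/3600 16609/6000 9703/3000 25151/7200
  10751/3600 929/300 17777/6000 4987/1440
  1729/540 10271/3600 2243/720 6599/2160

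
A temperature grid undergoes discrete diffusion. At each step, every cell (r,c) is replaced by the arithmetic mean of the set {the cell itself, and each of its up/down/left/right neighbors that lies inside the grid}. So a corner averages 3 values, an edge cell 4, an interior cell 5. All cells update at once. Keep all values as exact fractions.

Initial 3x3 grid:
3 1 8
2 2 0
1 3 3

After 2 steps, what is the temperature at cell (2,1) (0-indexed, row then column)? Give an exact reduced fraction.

Answer: 157/80

Derivation:
Step 1: cell (2,1) = 9/4
Step 2: cell (2,1) = 157/80
Full grid after step 2:
  5/2 101/40 13/4
  19/10 63/25 197/80
  25/12 157/80 5/2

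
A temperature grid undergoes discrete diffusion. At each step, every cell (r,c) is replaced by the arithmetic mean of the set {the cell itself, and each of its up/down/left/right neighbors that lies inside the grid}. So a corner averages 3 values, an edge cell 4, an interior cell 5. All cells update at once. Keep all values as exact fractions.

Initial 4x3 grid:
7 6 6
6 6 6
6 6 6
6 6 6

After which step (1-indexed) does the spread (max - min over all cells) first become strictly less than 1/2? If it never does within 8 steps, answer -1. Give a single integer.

Answer: 1

Derivation:
Step 1: max=19/3, min=6, spread=1/3
  -> spread < 1/2 first at step 1
Step 2: max=113/18, min=6, spread=5/18
Step 3: max=1337/216, min=6, spread=41/216
Step 4: max=159737/25920, min=6, spread=4217/25920
Step 5: max=9540349/1555200, min=43279/7200, spread=38417/311040
Step 6: max=571072211/93312000, min=866597/144000, spread=1903471/18662400
Step 7: max=34193309089/5598720000, min=26035759/4320000, spread=18038617/223948800
Step 8: max=2048807382851/335923200000, min=2345726759/388800000, spread=883978523/13436928000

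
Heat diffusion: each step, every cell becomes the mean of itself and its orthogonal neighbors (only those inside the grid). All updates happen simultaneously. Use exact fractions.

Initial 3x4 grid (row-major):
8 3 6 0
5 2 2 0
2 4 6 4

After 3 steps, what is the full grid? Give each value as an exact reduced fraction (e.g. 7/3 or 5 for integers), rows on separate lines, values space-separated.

Answer: 9287/2160 14167/3600 3659/1200 233/90
19771/4800 7369/2000 9541/3000 18839/7200
8287/2160 13217/3600 11677/3600 1613/540

Derivation:
After step 1:
  16/3 19/4 11/4 2
  17/4 16/5 16/5 3/2
  11/3 7/2 4 10/3
After step 2:
  43/9 481/120 127/40 25/12
  329/80 189/50 293/100 301/120
  137/36 431/120 421/120 53/18
After step 3:
  9287/2160 14167/3600 3659/1200 233/90
  19771/4800 7369/2000 9541/3000 18839/7200
  8287/2160 13217/3600 11677/3600 1613/540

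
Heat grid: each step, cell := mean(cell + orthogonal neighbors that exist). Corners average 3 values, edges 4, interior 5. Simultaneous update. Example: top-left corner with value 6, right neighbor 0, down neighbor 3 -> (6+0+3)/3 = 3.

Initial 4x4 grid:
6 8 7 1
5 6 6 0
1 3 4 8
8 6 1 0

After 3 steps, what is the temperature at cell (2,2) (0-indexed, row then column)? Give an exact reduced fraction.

Answer: 2027/500

Derivation:
Step 1: cell (2,2) = 22/5
Step 2: cell (2,2) = 15/4
Step 3: cell (2,2) = 2027/500
Full grid after step 3:
  1537/270 39377/7200 35401/7200 556/135
  37007/7200 1922/375 3299/750 28411/7200
  2249/480 2189/500 2027/500 329/96
  157/36 2023/480 1727/480 607/180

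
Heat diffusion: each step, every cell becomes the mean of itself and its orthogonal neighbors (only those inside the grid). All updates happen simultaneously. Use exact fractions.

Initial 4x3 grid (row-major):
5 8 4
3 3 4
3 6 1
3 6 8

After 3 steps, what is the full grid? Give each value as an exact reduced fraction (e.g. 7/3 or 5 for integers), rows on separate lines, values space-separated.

Answer: 10133/2160 16373/3600 10103/2160
30131/7200 6757/1500 30731/7200
10307/2400 8451/2000 3669/800
43/10 22649/4800 1673/360

Derivation:
After step 1:
  16/3 5 16/3
  7/2 24/5 3
  15/4 19/5 19/4
  4 23/4 5
After step 2:
  83/18 307/60 40/9
  1043/240 201/50 1073/240
  301/80 457/100 331/80
  9/2 371/80 31/6
After step 3:
  10133/2160 16373/3600 10103/2160
  30131/7200 6757/1500 30731/7200
  10307/2400 8451/2000 3669/800
  43/10 22649/4800 1673/360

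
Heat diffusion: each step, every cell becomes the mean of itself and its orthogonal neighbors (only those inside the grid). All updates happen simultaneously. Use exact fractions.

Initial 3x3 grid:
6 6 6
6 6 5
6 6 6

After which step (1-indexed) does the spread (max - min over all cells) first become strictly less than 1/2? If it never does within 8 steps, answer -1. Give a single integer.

Answer: 1

Derivation:
Step 1: max=6, min=17/3, spread=1/3
  -> spread < 1/2 first at step 1
Step 2: max=6, min=1373/240, spread=67/240
Step 3: max=1193/200, min=12523/2160, spread=1807/10800
Step 4: max=32039/5400, min=5026037/864000, spread=33401/288000
Step 5: max=3196609/540000, min=45426067/7776000, spread=3025513/38880000
Step 6: max=170044051/28800000, min=18197473133/3110400000, spread=53531/995328
Step 7: max=45864883949/7776000000, min=1093711074151/186624000000, spread=450953/11943936
Step 8: max=5497711389481/933120000000, min=65675736439397/11197440000000, spread=3799043/143327232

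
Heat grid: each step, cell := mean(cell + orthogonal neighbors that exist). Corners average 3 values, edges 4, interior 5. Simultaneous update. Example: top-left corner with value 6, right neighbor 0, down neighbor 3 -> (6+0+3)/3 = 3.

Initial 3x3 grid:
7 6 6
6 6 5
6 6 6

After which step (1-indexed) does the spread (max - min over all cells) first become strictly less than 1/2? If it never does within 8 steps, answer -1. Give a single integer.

Answer: 3

Derivation:
Step 1: max=19/3, min=17/3, spread=2/3
Step 2: max=113/18, min=1373/240, spread=401/720
Step 3: max=6619/1080, min=12523/2160, spread=143/432
  -> spread < 1/2 first at step 3
Step 4: max=395123/64800, min=760121/129600, spread=1205/5184
Step 5: max=23517031/3888000, min=45765187/7776000, spread=10151/62208
Step 6: max=1406473007/233280000, min=2759497889/466560000, spread=85517/746496
Step 7: max=84109595179/13996800000, min=165967843483/27993600000, spread=720431/8957952
Step 8: max=5037465044363/839808000000, min=9980098510601/1679616000000, spread=6069221/107495424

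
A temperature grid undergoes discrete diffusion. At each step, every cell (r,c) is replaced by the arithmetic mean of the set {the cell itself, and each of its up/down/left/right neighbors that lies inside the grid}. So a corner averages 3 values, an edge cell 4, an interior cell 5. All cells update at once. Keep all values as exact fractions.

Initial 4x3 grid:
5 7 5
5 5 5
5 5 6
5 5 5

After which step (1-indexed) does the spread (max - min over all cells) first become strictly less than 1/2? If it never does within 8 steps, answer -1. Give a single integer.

Step 1: max=17/3, min=5, spread=2/3
Step 2: max=667/120, min=5, spread=67/120
Step 3: max=739/135, min=911/180, spread=223/540
  -> spread < 1/2 first at step 3
Step 4: max=350881/64800, min=27553/5400, spread=4049/12960
Step 5: max=20962409/3888000, min=554129/108000, spread=202753/777600
Step 6: max=1251253351/233280000, min=50128999/9720000, spread=385259/1866240
Step 7: max=74822159909/13996800000, min=3018585091/583200000, spread=95044709/559872000
Step 8: max=4475616336031/839808000000, min=20187315341/3888000000, spread=921249779/6718464000

Answer: 3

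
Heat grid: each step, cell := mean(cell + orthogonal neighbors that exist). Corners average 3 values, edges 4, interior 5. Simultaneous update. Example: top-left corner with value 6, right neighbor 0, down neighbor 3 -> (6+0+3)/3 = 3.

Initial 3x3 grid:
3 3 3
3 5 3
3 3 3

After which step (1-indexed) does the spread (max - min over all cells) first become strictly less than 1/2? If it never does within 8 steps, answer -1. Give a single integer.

Answer: 2

Derivation:
Step 1: max=7/2, min=3, spread=1/2
Step 2: max=87/25, min=129/40, spread=51/200
  -> spread < 1/2 first at step 2
Step 3: max=8023/2400, min=587/180, spread=589/7200
Step 4: max=49943/15000, min=473081/144000, spread=31859/720000
Step 5: max=28611607/8640000, min=2964721/900000, spread=751427/43200000
Step 6: max=178634687/54000000, min=1710263129/518400000, spread=23149331/2592000000
Step 7: max=102794654263/31104000000, min=10694931889/3240000000, spread=616540643/155520000000
Step 8: max=642312453983/194400000000, min=6162652008761/1866240000000, spread=17737747379/9331200000000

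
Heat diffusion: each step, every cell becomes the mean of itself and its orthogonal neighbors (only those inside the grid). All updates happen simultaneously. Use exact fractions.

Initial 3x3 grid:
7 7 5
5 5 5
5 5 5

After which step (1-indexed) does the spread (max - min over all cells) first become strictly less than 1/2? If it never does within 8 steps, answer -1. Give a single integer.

Step 1: max=19/3, min=5, spread=4/3
Step 2: max=107/18, min=5, spread=17/18
Step 3: max=6247/1080, min=461/90, spread=143/216
Step 4: max=366749/64800, min=7013/1350, spread=1205/2592
  -> spread < 1/2 first at step 4
Step 5: max=21739303/3888000, min=189541/36000, spread=10151/31104
Step 6: max=1292069141/233280000, min=51609209/9720000, spread=85517/373248
Step 7: max=77056390927/13996800000, min=6233753671/1166400000, spread=720431/4478976
Step 8: max=4602654194669/839808000000, min=15652161863/2916000000, spread=6069221/53747712

Answer: 4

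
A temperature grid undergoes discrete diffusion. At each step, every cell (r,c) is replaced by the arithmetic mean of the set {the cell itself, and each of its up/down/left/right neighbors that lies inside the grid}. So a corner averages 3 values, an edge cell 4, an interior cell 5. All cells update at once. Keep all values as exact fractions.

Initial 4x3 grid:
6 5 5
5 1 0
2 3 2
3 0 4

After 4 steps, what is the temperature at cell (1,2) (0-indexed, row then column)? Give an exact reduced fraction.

Step 1: cell (1,2) = 2
Step 2: cell (1,2) = 623/240
Step 3: cell (1,2) = 19049/7200
Step 4: cell (1,2) = 611213/216000
Full grid after step 4:
  472453/129600 3009607/864000 408853/129600
  716213/216000 1082393/360000 611213/216000
  583093/216000 462859/180000 56177/24000
  19943/8100 970601/432000 11987/5400

Answer: 611213/216000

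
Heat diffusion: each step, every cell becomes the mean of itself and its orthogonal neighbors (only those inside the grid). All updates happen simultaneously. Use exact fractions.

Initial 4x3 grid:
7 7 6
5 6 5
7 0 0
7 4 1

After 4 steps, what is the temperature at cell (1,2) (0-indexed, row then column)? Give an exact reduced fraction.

Answer: 62533/14400

Derivation:
Step 1: cell (1,2) = 17/4
Step 2: cell (1,2) = 327/80
Step 3: cell (1,2) = 139/32
Step 4: cell (1,2) = 62533/14400
Full grid after step 4:
  73819/12960 465563/86400 3653/720
  28103/5400 43669/9000 62533/14400
  3329/720 142991/36000 30523/8640
  1121/270 31351/8640 39893/12960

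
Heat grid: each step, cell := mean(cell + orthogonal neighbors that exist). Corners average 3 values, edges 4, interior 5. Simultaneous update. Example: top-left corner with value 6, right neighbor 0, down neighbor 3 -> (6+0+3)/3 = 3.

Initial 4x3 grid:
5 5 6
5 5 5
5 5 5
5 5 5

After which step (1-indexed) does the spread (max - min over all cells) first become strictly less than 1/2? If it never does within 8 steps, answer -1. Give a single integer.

Step 1: max=16/3, min=5, spread=1/3
  -> spread < 1/2 first at step 1
Step 2: max=95/18, min=5, spread=5/18
Step 3: max=1121/216, min=5, spread=41/216
Step 4: max=133817/25920, min=5, spread=4217/25920
Step 5: max=7985149/1555200, min=36079/7200, spread=38417/311040
Step 6: max=477760211/93312000, min=722597/144000, spread=1903471/18662400
Step 7: max=28594589089/5598720000, min=21715759/4320000, spread=18038617/223948800
Step 8: max=1712884182851/335923200000, min=1956926759/388800000, spread=883978523/13436928000

Answer: 1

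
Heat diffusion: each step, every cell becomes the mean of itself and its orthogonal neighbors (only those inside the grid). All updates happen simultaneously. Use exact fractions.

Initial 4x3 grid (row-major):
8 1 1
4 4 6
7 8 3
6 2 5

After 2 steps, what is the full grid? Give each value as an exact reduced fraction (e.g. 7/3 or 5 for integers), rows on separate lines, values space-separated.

After step 1:
  13/3 7/2 8/3
  23/4 23/5 7/2
  25/4 24/5 11/2
  5 21/4 10/3
After step 2:
  163/36 151/40 29/9
  157/30 443/100 61/15
  109/20 132/25 257/60
  11/2 1103/240 169/36

Answer: 163/36 151/40 29/9
157/30 443/100 61/15
109/20 132/25 257/60
11/2 1103/240 169/36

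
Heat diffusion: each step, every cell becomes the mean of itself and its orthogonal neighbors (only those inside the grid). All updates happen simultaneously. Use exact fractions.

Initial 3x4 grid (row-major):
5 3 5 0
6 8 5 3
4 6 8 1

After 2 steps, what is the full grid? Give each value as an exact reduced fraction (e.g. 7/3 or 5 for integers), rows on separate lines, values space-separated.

After step 1:
  14/3 21/4 13/4 8/3
  23/4 28/5 29/5 9/4
  16/3 13/2 5 4
After step 2:
  47/9 563/120 509/120 49/18
  427/80 289/50 219/50 883/240
  211/36 673/120 213/40 15/4

Answer: 47/9 563/120 509/120 49/18
427/80 289/50 219/50 883/240
211/36 673/120 213/40 15/4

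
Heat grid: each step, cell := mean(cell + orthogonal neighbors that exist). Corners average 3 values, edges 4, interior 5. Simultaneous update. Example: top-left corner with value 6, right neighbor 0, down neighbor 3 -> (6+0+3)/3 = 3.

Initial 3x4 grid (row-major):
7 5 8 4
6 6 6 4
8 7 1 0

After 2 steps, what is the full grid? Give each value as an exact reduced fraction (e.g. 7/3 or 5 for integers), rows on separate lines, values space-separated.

After step 1:
  6 13/2 23/4 16/3
  27/4 6 5 7/2
  7 11/2 7/2 5/3
After step 2:
  77/12 97/16 271/48 175/36
  103/16 119/20 19/4 31/8
  77/12 11/2 47/12 26/9

Answer: 77/12 97/16 271/48 175/36
103/16 119/20 19/4 31/8
77/12 11/2 47/12 26/9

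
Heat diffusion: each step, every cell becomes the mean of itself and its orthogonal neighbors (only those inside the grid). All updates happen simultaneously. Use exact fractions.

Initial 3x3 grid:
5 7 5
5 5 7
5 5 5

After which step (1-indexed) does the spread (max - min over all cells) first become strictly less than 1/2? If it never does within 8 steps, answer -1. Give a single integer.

Step 1: max=19/3, min=5, spread=4/3
Step 2: max=233/40, min=5, spread=33/40
Step 3: max=3137/540, min=236/45, spread=61/108
Step 4: max=183439/32400, min=7111/1350, spread=511/1296
  -> spread < 1/2 first at step 4
Step 5: max=10949933/1944000, min=96401/18000, spread=4309/15552
Step 6: max=650583751/116640000, min=13081237/2430000, spread=36295/186624
Step 7: max=38877170597/6998400000, min=3160135831/583200000, spread=305773/2239488
Step 8: max=2322834670159/419904000000, min=31702575497/5832000000, spread=2575951/26873856

Answer: 4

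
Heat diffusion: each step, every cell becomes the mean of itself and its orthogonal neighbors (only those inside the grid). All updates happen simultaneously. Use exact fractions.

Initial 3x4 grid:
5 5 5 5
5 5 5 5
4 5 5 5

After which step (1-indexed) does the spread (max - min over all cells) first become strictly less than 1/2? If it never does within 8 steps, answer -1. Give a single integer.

Step 1: max=5, min=14/3, spread=1/3
  -> spread < 1/2 first at step 1
Step 2: max=5, min=85/18, spread=5/18
Step 3: max=5, min=1039/216, spread=41/216
Step 4: max=5, min=125383/25920, spread=4217/25920
Step 5: max=35921/7200, min=7566851/1555200, spread=38417/311040
Step 6: max=717403/144000, min=455359789/93312000, spread=1903471/18662400
Step 7: max=21484241/4320000, min=27392610911/5598720000, spread=18038617/223948800
Step 8: max=1931073241/388800000, min=1646347817149/335923200000, spread=883978523/13436928000

Answer: 1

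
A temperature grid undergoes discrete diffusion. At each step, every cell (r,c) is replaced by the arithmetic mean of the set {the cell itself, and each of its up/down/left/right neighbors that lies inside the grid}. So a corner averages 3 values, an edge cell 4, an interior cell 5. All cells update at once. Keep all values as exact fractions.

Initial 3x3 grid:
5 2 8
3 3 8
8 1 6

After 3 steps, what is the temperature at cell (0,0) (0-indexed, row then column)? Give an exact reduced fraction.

Answer: 8909/2160

Derivation:
Step 1: cell (0,0) = 10/3
Step 2: cell (0,0) = 151/36
Step 3: cell (0,0) = 8909/2160
Full grid after step 3:
  8909/2160 33779/7200 3613/720
  61783/14400 3337/750 24811/4800
  1001/240 11143/2400 1171/240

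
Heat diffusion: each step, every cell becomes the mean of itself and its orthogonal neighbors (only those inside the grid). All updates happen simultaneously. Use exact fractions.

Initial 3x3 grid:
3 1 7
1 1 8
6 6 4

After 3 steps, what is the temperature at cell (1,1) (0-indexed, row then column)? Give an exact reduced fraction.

Step 1: cell (1,1) = 17/5
Step 2: cell (1,1) = 92/25
Step 3: cell (1,1) = 5849/1500
Full grid after step 3:
  6379/2160 523/150 2291/540
  5187/1600 5849/1500 16327/3600
  509/135 61333/14400 387/80

Answer: 5849/1500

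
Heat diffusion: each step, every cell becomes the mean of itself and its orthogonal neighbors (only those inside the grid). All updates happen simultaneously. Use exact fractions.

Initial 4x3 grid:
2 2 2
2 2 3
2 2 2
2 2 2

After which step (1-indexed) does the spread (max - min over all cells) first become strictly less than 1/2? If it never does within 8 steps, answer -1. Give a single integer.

Step 1: max=7/3, min=2, spread=1/3
  -> spread < 1/2 first at step 1
Step 2: max=271/120, min=2, spread=31/120
Step 3: max=2371/1080, min=2, spread=211/1080
Step 4: max=232897/108000, min=3647/1800, spread=14077/108000
Step 5: max=2084407/972000, min=219683/108000, spread=5363/48600
Step 6: max=62060809/29160000, min=122869/60000, spread=93859/1166400
Step 7: max=3709474481/1749600000, min=199736467/97200000, spread=4568723/69984000
Step 8: max=221732435629/104976000000, min=6013618889/2916000000, spread=8387449/167961600

Answer: 1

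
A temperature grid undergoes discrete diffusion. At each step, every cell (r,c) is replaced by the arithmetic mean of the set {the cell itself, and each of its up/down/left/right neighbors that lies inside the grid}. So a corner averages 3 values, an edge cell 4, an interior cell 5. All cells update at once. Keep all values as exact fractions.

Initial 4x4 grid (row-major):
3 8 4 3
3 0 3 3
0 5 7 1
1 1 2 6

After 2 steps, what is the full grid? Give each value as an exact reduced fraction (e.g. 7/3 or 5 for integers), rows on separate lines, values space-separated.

After step 1:
  14/3 15/4 9/2 10/3
  3/2 19/5 17/5 5/2
  9/4 13/5 18/5 17/4
  2/3 9/4 4 3
After step 2:
  119/36 1003/240 899/240 31/9
  733/240 301/100 89/25 809/240
  421/240 29/10 357/100 267/80
  31/18 571/240 257/80 15/4

Answer: 119/36 1003/240 899/240 31/9
733/240 301/100 89/25 809/240
421/240 29/10 357/100 267/80
31/18 571/240 257/80 15/4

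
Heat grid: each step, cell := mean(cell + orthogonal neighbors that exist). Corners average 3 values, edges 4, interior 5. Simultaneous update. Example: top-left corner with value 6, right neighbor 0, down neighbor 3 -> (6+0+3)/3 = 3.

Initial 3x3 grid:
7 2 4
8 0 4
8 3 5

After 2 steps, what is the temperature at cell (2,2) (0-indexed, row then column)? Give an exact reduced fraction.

Answer: 15/4

Derivation:
Step 1: cell (2,2) = 4
Step 2: cell (2,2) = 15/4
Full grid after step 2:
  44/9 313/80 59/18
  423/80 393/100 839/240
  193/36 133/30 15/4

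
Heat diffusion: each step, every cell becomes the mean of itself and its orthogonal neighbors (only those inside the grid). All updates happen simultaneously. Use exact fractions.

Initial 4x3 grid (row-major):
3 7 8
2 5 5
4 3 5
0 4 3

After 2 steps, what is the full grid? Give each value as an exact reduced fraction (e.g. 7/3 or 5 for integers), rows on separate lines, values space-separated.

Answer: 53/12 1249/240 109/18
283/80 118/25 1249/240
757/240 347/100 359/80
89/36 401/120 7/2

Derivation:
After step 1:
  4 23/4 20/3
  7/2 22/5 23/4
  9/4 21/5 4
  8/3 5/2 4
After step 2:
  53/12 1249/240 109/18
  283/80 118/25 1249/240
  757/240 347/100 359/80
  89/36 401/120 7/2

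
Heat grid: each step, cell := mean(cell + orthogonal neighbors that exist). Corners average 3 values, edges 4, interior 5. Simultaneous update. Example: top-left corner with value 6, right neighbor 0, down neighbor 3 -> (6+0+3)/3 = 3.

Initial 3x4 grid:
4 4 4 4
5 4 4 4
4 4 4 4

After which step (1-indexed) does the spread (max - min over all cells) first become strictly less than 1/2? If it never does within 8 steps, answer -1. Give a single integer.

Step 1: max=13/3, min=4, spread=1/3
  -> spread < 1/2 first at step 1
Step 2: max=1027/240, min=4, spread=67/240
Step 3: max=9077/2160, min=4, spread=437/2160
Step 4: max=3613531/864000, min=4009/1000, spread=29951/172800
Step 5: max=32319821/7776000, min=13579/3375, spread=206761/1555200
Step 6: max=12897795571/3110400000, min=21765671/5400000, spread=14430763/124416000
Step 7: max=771603741689/186624000000, min=1745652727/432000000, spread=139854109/1492992000
Step 8: max=46212231890251/11197440000000, min=157371228977/38880000000, spread=7114543559/89579520000

Answer: 1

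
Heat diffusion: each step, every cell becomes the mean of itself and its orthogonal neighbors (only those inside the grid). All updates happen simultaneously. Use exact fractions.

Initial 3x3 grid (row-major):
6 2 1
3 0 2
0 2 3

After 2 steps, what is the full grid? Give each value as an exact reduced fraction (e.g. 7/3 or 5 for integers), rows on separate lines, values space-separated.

After step 1:
  11/3 9/4 5/3
  9/4 9/5 3/2
  5/3 5/4 7/3
After step 2:
  49/18 563/240 65/36
  563/240 181/100 73/40
  31/18 141/80 61/36

Answer: 49/18 563/240 65/36
563/240 181/100 73/40
31/18 141/80 61/36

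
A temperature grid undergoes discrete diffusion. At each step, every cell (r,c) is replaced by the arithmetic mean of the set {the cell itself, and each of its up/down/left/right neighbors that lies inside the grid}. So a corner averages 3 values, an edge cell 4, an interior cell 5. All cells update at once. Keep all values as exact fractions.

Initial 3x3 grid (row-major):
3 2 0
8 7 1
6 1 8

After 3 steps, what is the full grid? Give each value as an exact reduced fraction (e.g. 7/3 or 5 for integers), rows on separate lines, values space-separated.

Answer: 2207/540 1643/450 131/45
17269/3600 11831/3000 6497/1800
1763/360 33563/7200 4219/1080

Derivation:
After step 1:
  13/3 3 1
  6 19/5 4
  5 11/2 10/3
After step 2:
  40/9 91/30 8/3
  287/60 223/50 91/30
  11/2 529/120 77/18
After step 3:
  2207/540 1643/450 131/45
  17269/3600 11831/3000 6497/1800
  1763/360 33563/7200 4219/1080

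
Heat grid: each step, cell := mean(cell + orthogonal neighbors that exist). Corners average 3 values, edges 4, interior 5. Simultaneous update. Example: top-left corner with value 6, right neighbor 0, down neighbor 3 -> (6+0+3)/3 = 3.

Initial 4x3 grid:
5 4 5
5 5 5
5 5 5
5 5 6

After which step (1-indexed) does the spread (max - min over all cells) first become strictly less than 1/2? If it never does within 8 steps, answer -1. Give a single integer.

Answer: 3

Derivation:
Step 1: max=16/3, min=14/3, spread=2/3
Step 2: max=95/18, min=1133/240, spread=401/720
Step 3: max=1121/216, min=10363/2160, spread=847/2160
  -> spread < 1/2 first at step 3
Step 4: max=666781/129600, min=4173989/864000, spread=813653/2592000
Step 5: max=39743729/7776000, min=37749499/7776000, spread=199423/777600
Step 6: max=2372321551/466560000, min=2275405601/466560000, spread=1938319/9331200
Step 7: max=141787099109/27993600000, min=136999709659/27993600000, spread=95747789/559872000
Step 8: max=8480131785631/1679616000000, min=8245126002881/1679616000000, spread=940023131/6718464000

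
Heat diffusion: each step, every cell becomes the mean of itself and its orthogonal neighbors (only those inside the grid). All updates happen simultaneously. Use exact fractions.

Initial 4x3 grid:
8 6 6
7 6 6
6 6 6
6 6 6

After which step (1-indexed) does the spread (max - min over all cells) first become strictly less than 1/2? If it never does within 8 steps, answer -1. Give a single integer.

Answer: 4

Derivation:
Step 1: max=7, min=6, spread=1
Step 2: max=27/4, min=6, spread=3/4
Step 3: max=263/40, min=6, spread=23/40
Step 4: max=46663/7200, min=10847/1800, spread=131/288
  -> spread < 1/2 first at step 4
Step 5: max=2770597/432000, min=654053/108000, spread=30877/86400
Step 6: max=55022501/8640000, min=2190199/360000, spread=98309/345600
Step 7: max=9851993477/1555200000, min=296872811/48600000, spread=14082541/62208000
Step 8: max=588825822143/93312000000, min=8935760137/1458000000, spread=135497387/746496000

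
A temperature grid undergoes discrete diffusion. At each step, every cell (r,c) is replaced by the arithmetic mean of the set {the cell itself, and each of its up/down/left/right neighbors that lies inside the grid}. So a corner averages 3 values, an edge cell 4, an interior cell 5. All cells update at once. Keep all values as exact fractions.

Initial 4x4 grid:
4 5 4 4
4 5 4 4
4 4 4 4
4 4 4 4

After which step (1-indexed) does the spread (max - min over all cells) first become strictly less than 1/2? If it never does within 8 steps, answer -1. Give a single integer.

Answer: 2

Derivation:
Step 1: max=9/2, min=4, spread=1/2
Step 2: max=1049/240, min=4, spread=89/240
  -> spread < 1/2 first at step 2
Step 3: max=584/135, min=4, spread=44/135
Step 4: max=69677/16200, min=2413/600, spread=2263/8100
Step 5: max=83033/19440, min=24209/6000, spread=7181/30375
Step 6: max=30981337/7290000, min=546851/135000, spread=1451383/7290000
Step 7: max=925174183/218700000, min=3290927/810000, spread=36623893/218700000
Step 8: max=27656676001/6561000000, min=165018379/40500000, spread=923698603/6561000000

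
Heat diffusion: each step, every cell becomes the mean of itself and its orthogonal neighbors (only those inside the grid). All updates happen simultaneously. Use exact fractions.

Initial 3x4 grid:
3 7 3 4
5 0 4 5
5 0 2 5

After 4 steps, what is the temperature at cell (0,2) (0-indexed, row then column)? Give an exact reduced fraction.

Step 1: cell (0,2) = 9/2
Step 2: cell (0,2) = 291/80
Step 3: cell (0,2) = 1861/480
Step 4: cell (0,2) = 10601/2880
Full grid after step 4:
  10277/2880 52781/14400 10601/2880 1681/432
  586387/172800 235799/72000 10601/3000 4205/1152
  79223/25920 33667/10800 2309/720 1013/288

Answer: 10601/2880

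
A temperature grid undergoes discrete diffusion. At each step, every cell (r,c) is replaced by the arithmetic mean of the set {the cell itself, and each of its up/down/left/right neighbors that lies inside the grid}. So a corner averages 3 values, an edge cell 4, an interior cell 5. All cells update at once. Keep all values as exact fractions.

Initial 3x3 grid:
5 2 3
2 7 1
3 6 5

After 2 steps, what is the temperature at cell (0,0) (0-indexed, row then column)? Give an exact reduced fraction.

Step 1: cell (0,0) = 3
Step 2: cell (0,0) = 23/6
Full grid after step 2:
  23/6 257/80 41/12
  871/240 427/100 17/5
  79/18 991/240 53/12

Answer: 23/6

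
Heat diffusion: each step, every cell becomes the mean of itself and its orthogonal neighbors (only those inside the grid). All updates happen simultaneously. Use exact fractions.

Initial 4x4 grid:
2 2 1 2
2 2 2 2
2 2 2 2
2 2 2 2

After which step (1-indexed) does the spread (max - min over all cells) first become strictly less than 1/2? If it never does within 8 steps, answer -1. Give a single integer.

Answer: 1

Derivation:
Step 1: max=2, min=5/3, spread=1/3
  -> spread < 1/2 first at step 1
Step 2: max=2, min=209/120, spread=31/120
Step 3: max=2, min=1949/1080, spread=211/1080
Step 4: max=2, min=199157/108000, spread=16843/108000
Step 5: max=17921/9000, min=1805357/972000, spread=130111/972000
Step 6: max=1072841/540000, min=54677633/29160000, spread=3255781/29160000
Step 7: max=1068893/540000, min=1649246309/874800000, spread=82360351/874800000
Step 8: max=191893559/97200000, min=49736683109/26244000000, spread=2074577821/26244000000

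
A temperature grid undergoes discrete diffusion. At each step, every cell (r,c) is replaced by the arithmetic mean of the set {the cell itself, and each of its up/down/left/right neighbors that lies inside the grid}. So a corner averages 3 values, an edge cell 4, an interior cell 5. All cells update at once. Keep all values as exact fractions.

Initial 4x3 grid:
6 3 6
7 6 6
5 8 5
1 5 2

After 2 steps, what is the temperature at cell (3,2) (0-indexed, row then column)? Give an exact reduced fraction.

Answer: 53/12

Derivation:
Step 1: cell (3,2) = 4
Step 2: cell (3,2) = 53/12
Full grid after step 2:
  199/36 259/48 16/3
  271/48 144/25 11/2
  1243/240 263/50 26/5
  155/36 131/30 53/12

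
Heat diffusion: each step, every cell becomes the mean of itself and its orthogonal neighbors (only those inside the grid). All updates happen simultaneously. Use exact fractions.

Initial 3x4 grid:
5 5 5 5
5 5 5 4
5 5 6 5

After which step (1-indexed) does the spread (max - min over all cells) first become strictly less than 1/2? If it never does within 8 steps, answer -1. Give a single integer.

Step 1: max=21/4, min=14/3, spread=7/12
Step 2: max=41/8, min=173/36, spread=23/72
  -> spread < 1/2 first at step 2
Step 3: max=1223/240, min=2099/432, spread=32/135
Step 4: max=10943/2160, min=25409/5184, spread=4271/25920
Step 5: max=327593/64800, min=7663487/1555200, spread=39749/311040
Step 6: max=9810041/1944000, min=461484853/93312000, spread=1879423/18662400
Step 7: max=293795117/58320000, min=27760396607/5598720000, spread=3551477/44789760
Step 8: max=35205618131/6998400000, min=1668708874813/335923200000, spread=846431819/13436928000

Answer: 2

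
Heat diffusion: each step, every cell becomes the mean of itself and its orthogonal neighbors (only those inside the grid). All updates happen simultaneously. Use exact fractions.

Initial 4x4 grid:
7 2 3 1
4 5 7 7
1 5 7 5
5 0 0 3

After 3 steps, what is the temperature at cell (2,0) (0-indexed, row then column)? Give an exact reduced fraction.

Answer: 427/120

Derivation:
Step 1: cell (2,0) = 15/4
Step 2: cell (2,0) = 17/5
Step 3: cell (2,0) = 427/120
Full grid after step 3:
  4543/1080 3083/720 15311/3600 2377/540
  1477/360 12829/3000 6859/1500 16331/3600
  427/120 471/125 12353/3000 15731/3600
  44/15 371/120 6193/1800 4019/1080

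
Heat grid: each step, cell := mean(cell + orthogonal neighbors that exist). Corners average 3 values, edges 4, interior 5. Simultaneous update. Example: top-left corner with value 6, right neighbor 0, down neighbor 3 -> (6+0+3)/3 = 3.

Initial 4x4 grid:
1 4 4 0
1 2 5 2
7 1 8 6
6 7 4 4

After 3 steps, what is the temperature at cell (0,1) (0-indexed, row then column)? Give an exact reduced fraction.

Step 1: cell (0,1) = 11/4
Step 2: cell (0,1) = 53/20
Step 3: cell (0,1) = 583/200
Full grid after step 3:
  317/120 583/200 1823/600 2279/720
  3983/1200 3327/1000 7477/2000 2899/800
  14777/3600 27073/6000 2647/600 6527/1440
  2159/432 35119/7200 7379/1440 5219/1080

Answer: 583/200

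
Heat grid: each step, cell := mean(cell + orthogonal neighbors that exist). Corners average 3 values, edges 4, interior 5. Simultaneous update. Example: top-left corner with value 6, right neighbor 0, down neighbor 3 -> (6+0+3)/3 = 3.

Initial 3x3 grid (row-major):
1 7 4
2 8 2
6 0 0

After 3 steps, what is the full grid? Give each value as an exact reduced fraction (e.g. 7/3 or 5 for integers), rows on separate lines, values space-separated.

Answer: 8513/2160 14939/3600 4129/1080
18227/4800 6949/2000 8351/2400
6943/2160 22853/7200 373/135

Derivation:
After step 1:
  10/3 5 13/3
  17/4 19/5 7/2
  8/3 7/2 2/3
After step 2:
  151/36 247/60 77/18
  281/80 401/100 123/40
  125/36 319/120 23/9
After step 3:
  8513/2160 14939/3600 4129/1080
  18227/4800 6949/2000 8351/2400
  6943/2160 22853/7200 373/135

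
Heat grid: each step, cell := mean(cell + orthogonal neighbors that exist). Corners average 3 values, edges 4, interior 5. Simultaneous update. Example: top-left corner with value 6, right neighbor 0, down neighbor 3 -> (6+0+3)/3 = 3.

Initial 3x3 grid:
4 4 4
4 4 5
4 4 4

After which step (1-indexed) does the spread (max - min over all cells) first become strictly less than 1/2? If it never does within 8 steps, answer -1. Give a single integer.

Answer: 1

Derivation:
Step 1: max=13/3, min=4, spread=1/3
  -> spread < 1/2 first at step 1
Step 2: max=1027/240, min=4, spread=67/240
Step 3: max=9077/2160, min=807/200, spread=1807/10800
Step 4: max=3613963/864000, min=21961/5400, spread=33401/288000
Step 5: max=32333933/7776000, min=2203391/540000, spread=3025513/38880000
Step 6: max=12906526867/3110400000, min=117955949/28800000, spread=53531/995328
Step 7: max=772528925849/186624000000, min=31895116051/7776000000, spread=450953/11943936
Step 8: max=46298663560603/11197440000000, min=3833488610519/933120000000, spread=3799043/143327232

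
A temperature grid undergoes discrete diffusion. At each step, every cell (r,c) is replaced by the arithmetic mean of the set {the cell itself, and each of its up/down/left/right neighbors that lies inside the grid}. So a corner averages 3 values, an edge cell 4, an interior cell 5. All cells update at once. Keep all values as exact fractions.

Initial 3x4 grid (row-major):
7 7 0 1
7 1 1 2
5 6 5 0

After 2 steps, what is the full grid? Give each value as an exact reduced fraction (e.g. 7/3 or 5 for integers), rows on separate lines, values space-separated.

Answer: 21/4 87/20 11/5 17/12
28/5 96/25 249/100 23/15
61/12 353/80 683/240 19/9

Derivation:
After step 1:
  7 15/4 9/4 1
  5 22/5 9/5 1
  6 17/4 3 7/3
After step 2:
  21/4 87/20 11/5 17/12
  28/5 96/25 249/100 23/15
  61/12 353/80 683/240 19/9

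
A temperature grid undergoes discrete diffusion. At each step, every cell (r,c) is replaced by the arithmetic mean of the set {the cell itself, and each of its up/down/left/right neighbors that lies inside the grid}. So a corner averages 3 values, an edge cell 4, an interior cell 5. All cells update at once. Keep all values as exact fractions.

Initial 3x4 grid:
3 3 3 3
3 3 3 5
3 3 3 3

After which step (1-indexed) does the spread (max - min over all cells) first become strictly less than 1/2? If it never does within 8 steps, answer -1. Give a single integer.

Step 1: max=11/3, min=3, spread=2/3
Step 2: max=427/120, min=3, spread=67/120
Step 3: max=3677/1080, min=3, spread=437/1080
  -> spread < 1/2 first at step 3
Step 4: max=1453531/432000, min=1509/500, spread=29951/86400
Step 5: max=12879821/3888000, min=10283/3375, spread=206761/777600
Step 6: max=5121795571/1555200000, min=8265671/2700000, spread=14430763/62208000
Step 7: max=305043741689/93312000000, min=665652727/216000000, spread=139854109/746496000
Step 8: max=18218631890251/5598720000000, min=60171228977/19440000000, spread=7114543559/44789760000

Answer: 3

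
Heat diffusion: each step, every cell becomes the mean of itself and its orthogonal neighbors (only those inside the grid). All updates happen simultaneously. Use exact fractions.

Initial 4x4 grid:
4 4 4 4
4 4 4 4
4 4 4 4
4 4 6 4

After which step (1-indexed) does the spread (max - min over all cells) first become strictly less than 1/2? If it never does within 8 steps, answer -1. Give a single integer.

Answer: 3

Derivation:
Step 1: max=14/3, min=4, spread=2/3
Step 2: max=271/60, min=4, spread=31/60
Step 3: max=2371/540, min=4, spread=211/540
  -> spread < 1/2 first at step 3
Step 4: max=232843/54000, min=4, spread=16843/54000
Step 5: max=2082643/486000, min=18079/4500, spread=130111/486000
Step 6: max=61962367/14580000, min=1087159/270000, spread=3255781/14580000
Step 7: max=1849953691/437400000, min=1091107/270000, spread=82360351/437400000
Step 8: max=55239316891/13122000000, min=196906441/48600000, spread=2074577821/13122000000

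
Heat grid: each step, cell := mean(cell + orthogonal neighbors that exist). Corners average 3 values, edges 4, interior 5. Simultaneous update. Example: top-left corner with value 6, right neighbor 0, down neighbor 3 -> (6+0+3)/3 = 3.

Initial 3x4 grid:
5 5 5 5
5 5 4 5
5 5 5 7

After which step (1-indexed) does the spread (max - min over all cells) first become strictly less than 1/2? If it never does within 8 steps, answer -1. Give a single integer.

Answer: 3

Derivation:
Step 1: max=17/3, min=19/4, spread=11/12
Step 2: max=97/18, min=391/80, spread=361/720
Step 3: max=5669/1080, min=3939/800, spread=7027/21600
  -> spread < 1/2 first at step 3
Step 4: max=670517/129600, min=118523/24000, spread=9529/40500
Step 5: max=39897193/7776000, min=534469/108000, spread=56617/311040
Step 6: max=2380199087/466560000, min=64277917/12960000, spread=2647763/18662400
Step 7: max=142283753533/27993600000, min=3864231803/777600000, spread=25371269/223948800
Step 8: max=8513633598647/1679616000000, min=232298141077/46656000000, spread=1207204159/13436928000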